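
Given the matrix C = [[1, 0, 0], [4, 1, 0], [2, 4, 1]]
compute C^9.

C = I + N where N = [[0, 0, 0], [4, 0, 0], [2, 4, 0]] is strictly lower-triangular, so N^3 = 0.
(I + N)^9 = I + 9·N + 36·N^2 = [[1, 0, 0], [36, 1, 0], [594, 36, 1]].

[[1, 0, 0], [36, 1, 0], [594, 36, 1]]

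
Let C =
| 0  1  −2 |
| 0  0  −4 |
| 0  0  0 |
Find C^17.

[[0, 0, 0], [0, 0, 0], [0, 0, 0]]

C is strictly triangular, hence nilpotent: C^3 = 0, so C^17 = 0.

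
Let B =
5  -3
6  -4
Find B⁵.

[[65, -33], [66, -34]]

tr B = 1 and det B = -2, so the characteristic polynomial is λ² − (1)λ + (-2) with roots -1 and 2.
Eigenvectors give P = [[-1, 1], [-2, 1]] with P⁻¹ = [[1, -1], [2, -1]], and B = P·diag(-1, 2)·P⁻¹.
Then B⁵ = P·diag(-1, 32)·P⁻¹ = [[1, 32], [2, 32]] · [[1, -1], [2, -1]] = [[65, -33], [66, -34]].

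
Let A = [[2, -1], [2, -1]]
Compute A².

A² = A (a projection; rank 1, trace 1), so A² = A.

[[2, -1], [2, -1]]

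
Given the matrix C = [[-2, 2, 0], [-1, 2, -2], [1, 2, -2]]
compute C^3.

C^2 = [[2, 0, -4], [-2, -2, 0], [-6, 2, 0]]
C^3 = [[-8, -4, 8], [6, -8, 4], [10, -8, -4]]

[[-8, -4, 8], [6, -8, 4], [10, -8, -4]]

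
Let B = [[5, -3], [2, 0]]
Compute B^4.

[[211, -195], [130, -114]]

tr B = 5 and det B = 6, so the characteristic polynomial is λ² − (5)λ + (6) with roots 2 and 3.
Eigenvectors give P = [[1, -3], [1, -2]] with P⁻¹ = [[-2, 3], [-1, 1]], and B = P·diag(2, 3)·P⁻¹.
Then B^4 = P·diag(16, 81)·P⁻¹ = [[16, -243], [16, -162]] · [[-2, 3], [-1, 1]] = [[211, -195], [130, -114]].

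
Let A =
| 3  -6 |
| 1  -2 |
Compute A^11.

[[3, -6], [1, -2]]

A² = A (a projection; rank 1, trace 1), so A^11 = A.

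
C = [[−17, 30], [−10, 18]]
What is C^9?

[[−61097, 121170], [−40390, 80268]]

tr C = 1 and det C = −6, so the characteristic polynomial is λ² − (1)λ + (−6) with roots 3 and −2.
Eigenvectors give P = [[−3, −2], [−2, −1]] with P⁻¹ = [[1, −2], [−2, 3]], and C = P·diag(3, −2)·P⁻¹.
Then C^9 = P·diag(19683, −512)·P⁻¹ = [[−59049, 1024], [−39366, 512]] · [[1, −2], [−2, 3]] = [[−61097, 121170], [−40390, 80268]].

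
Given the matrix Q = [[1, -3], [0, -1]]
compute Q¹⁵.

Q² = I (check: tr Q = 0 and det Q = -1), so Q¹⁵ = Q since 15 is odd.

[[1, -3], [0, -1]]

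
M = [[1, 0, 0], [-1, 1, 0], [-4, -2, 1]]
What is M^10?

[[1, 0, 0], [-10, 1, 0], [50, -20, 1]]

M = I + N where N = [[0, 0, 0], [-1, 0, 0], [-4, -2, 0]] is strictly lower-triangular, so N^3 = 0.
(I + N)^10 = I + 10·N + 45·N^2 = [[1, 0, 0], [-10, 1, 0], [50, -20, 1]].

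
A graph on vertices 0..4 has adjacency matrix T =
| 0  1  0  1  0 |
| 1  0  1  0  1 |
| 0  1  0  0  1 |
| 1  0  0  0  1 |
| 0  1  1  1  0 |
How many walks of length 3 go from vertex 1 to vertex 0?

The number of length-3 walks from vertex 1 to vertex 0 is entry (1,0) of T^3, where T is the adjacency matrix.
T^2 = [[2, 0, 1, 0, 2], [0, 3, 1, 2, 1], [1, 1, 2, 1, 1], [0, 2, 1, 2, 0], [2, 1, 1, 0, 3]]
T^3 = [[0, 5, 2, 4, 1], [5, 2, 4, 1, 6], [2, 4, 2, 2, 4], [4, 1, 2, 0, 5], [1, 6, 4, 5, 2]]

5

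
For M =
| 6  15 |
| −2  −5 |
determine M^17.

[[6, 15], [−2, −5]]

M² = M (a projection; rank 1, trace 1), so M^17 = M.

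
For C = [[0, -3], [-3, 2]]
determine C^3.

[[18, -39], [-39, 44]]

C^2 = [[9, -6], [-6, 13]]
C^3 = [[18, -39], [-39, 44]]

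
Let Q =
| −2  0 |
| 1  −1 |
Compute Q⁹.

tr Q = −3 and det Q = 2, so the characteristic polynomial is λ² − (−3)λ + (2) with roots −1 and −2.
Eigenvectors give P = [[0, 1], [1, −1]] with P⁻¹ = [[1, 1], [1, 0]], and Q = P·diag(−1, −2)·P⁻¹.
Then Q⁹ = P·diag(−1, −512)·P⁻¹ = [[0, −512], [−1, 512]] · [[1, 1], [1, 0]] = [[−512, 0], [511, −1]].

[[−512, 0], [511, −1]]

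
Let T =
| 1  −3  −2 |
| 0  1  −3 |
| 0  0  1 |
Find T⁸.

T = I + N where N = [[0, −3, −2], [0, 0, −3], [0, 0, 0]] is strictly upper-triangular, so N³ = 0.
(I + N)⁸ = I + 8·N + 28·N² = [[1, −24, 236], [0, 1, −24], [0, 0, 1]].

[[1, −24, 236], [0, 1, −24], [0, 0, 1]]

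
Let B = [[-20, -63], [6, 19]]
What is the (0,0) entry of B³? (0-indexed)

-62

tr B = -1 and det B = -2, so the characteristic polynomial is λ² − (-1)λ + (-2) with roots 1 and -2.
Eigenvectors give P = [[-3, 7], [1, -2]] with P⁻¹ = [[2, 7], [1, 3]], and B = P·diag(1, -2)·P⁻¹.
Then B³ = P·diag(1, -8)·P⁻¹ = [[-3, -56], [1, 16]] · [[2, 7], [1, 3]] = [[-62, -189], [18, 55]].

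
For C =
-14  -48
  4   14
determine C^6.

tr C = 0 and det C = -4, so the characteristic polynomial is λ² − (0)λ + (-4) with roots 2 and -2.
Eigenvectors give P = [[-3, 4], [1, -1]] with P⁻¹ = [[1, 4], [1, 3]], and C = P·diag(2, -2)·P⁻¹.
Then C^6 = P·diag(64, 64)·P⁻¹ = [[-192, 256], [64, -64]] · [[1, 4], [1, 3]] = [[64, 0], [0, 64]].

[[64, 0], [0, 64]]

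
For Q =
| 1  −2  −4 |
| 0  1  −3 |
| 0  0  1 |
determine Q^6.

[[1, −12, 66], [0, 1, −18], [0, 0, 1]]

Q = I + N where N = [[0, −2, −4], [0, 0, −3], [0, 0, 0]] is strictly upper-triangular, so N^3 = 0.
(I + N)^6 = I + 6·N + 15·N^2 = [[1, −12, 66], [0, 1, −18], [0, 0, 1]].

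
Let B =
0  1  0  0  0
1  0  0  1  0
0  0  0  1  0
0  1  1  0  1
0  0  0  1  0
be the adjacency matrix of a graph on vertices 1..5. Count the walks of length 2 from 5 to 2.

1

The number of length-2 walks from vertex 5 to vertex 2 is entry (5,2) of B^2, where B is the adjacency matrix.
B^2 = [[1, 0, 0, 1, 0], [0, 2, 1, 0, 1], [0, 1, 1, 0, 1], [1, 0, 0, 3, 0], [0, 1, 1, 0, 1]]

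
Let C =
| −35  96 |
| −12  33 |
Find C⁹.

[[−177155, 472416], [−59052, 157473]]

tr C = −2 and det C = −3, so the characteristic polynomial is λ² − (−2)λ + (−3) with roots −3 and 1.
Eigenvectors give P = [[3, −8], [1, −3]] with P⁻¹ = [[3, −8], [1, −3]], and C = P·diag(−3, 1)·P⁻¹.
Then C⁹ = P·diag(−19683, 1)·P⁻¹ = [[−59049, −8], [−19683, −3]] · [[3, −8], [1, −3]] = [[−177155, 472416], [−59052, 157473]].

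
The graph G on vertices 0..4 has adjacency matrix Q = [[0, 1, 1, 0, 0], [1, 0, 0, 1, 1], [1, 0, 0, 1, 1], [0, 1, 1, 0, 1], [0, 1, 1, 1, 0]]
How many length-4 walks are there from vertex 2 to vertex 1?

20

The number of length-4 walks from vertex 2 to vertex 1 is entry (2,1) of Q^4, where Q is the adjacency matrix.
Q^2 = [[2, 0, 0, 2, 2], [0, 3, 3, 1, 1], [0, 3, 3, 1, 1], [2, 1, 1, 3, 2], [2, 1, 1, 2, 3]]
Q^3 = [[0, 6, 6, 2, 2], [6, 2, 2, 7, 7], [6, 2, 2, 7, 7], [2, 7, 7, 4, 5], [2, 7, 7, 5, 4]]
Q^4 = [[12, 4, 4, 14, 14], [4, 20, 20, 11, 11], [4, 20, 20, 11, 11], [14, 11, 11, 19, 18], [14, 11, 11, 18, 19]]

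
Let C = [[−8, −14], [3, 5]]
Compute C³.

tr C = −3 and det C = 2, so the characteristic polynomial is λ² − (−3)λ + (2) with roots −1 and −2.
Eigenvectors give P = [[2, −7], [−1, 3]] with P⁻¹ = [[−3, −7], [−1, −2]], and C = P·diag(−1, −2)·P⁻¹.
Then C³ = P·diag(−1, −8)·P⁻¹ = [[−2, 56], [1, −24]] · [[−3, −7], [−1, −2]] = [[−50, −98], [21, 41]].

[[−50, −98], [21, 41]]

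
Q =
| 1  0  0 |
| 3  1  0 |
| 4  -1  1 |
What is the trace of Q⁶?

3

Q = I + N where N = [[0, 0, 0], [3, 0, 0], [4, -1, 0]] is strictly lower-triangular, so N³ = 0.
(I + N)⁶ = I + 6·N + 15·N² = [[1, 0, 0], [18, 1, 0], [-21, -6, 1]].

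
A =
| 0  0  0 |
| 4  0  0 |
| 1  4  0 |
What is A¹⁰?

[[0, 0, 0], [0, 0, 0], [0, 0, 0]]

A is strictly triangular, hence nilpotent: A³ = 0, so A¹⁰ = 0.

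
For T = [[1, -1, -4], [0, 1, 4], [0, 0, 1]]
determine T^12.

T = I + N where N = [[0, -1, -4], [0, 0, 4], [0, 0, 0]] is strictly upper-triangular, so N^3 = 0.
(I + N)^12 = I + 12·N + 66·N^2 = [[1, -12, -312], [0, 1, 48], [0, 0, 1]].

[[1, -12, -312], [0, 1, 48], [0, 0, 1]]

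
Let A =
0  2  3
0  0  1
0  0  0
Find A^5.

[[0, 0, 0], [0, 0, 0], [0, 0, 0]]

A is strictly triangular, hence nilpotent: A^3 = 0, so A^5 = 0.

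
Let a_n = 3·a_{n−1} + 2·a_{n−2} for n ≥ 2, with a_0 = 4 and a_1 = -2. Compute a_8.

With companion matrix C = [[3, 2], [1, 0]], [a_n, a_{n−1}]ᵀ = C·[a_{n−1}, a_{n−2}]ᵀ, so [a_8, a_7]ᵀ = C^7·[a_1, a_0]ᵀ.
C^7 = [[6279, 3526], [1763, 990]], giving [a_8, a_7]ᵀ = [[1546], [434]].

1546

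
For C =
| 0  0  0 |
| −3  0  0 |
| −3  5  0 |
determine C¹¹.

[[0, 0, 0], [0, 0, 0], [0, 0, 0]]

C is strictly triangular, hence nilpotent: C³ = 0, so C¹¹ = 0.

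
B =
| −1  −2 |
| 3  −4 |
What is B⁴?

B² = [[−5, 10], [−15, 10]]
B³ = [[35, −30], [45, −10]]
B⁴ = [[−125, 50], [−75, −50]]

[[−125, 50], [−75, −50]]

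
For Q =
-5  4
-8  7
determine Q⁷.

tr Q = 2 and det Q = -3, so the characteristic polynomial is λ² − (2)λ + (-3) with roots 3 and -1.
Eigenvectors give P = [[1, 1], [2, 1]] with P⁻¹ = [[-1, 1], [2, -1]], and Q = P·diag(3, -1)·P⁻¹.
Then Q⁷ = P·diag(2187, -1)·P⁻¹ = [[2187, -1], [4374, -1]] · [[-1, 1], [2, -1]] = [[-2189, 2188], [-4376, 4375]].

[[-2189, 2188], [-4376, 4375]]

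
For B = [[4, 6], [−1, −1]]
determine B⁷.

tr B = 3 and det B = 2, so the characteristic polynomial is λ² − (3)λ + (2) with roots 2 and 1.
Eigenvectors give P = [[3, −2], [−1, 1]] with P⁻¹ = [[1, 2], [1, 3]], and B = P·diag(2, 1)·P⁻¹.
Then B⁷ = P·diag(128, 1)·P⁻¹ = [[384, −2], [−128, 1]] · [[1, 2], [1, 3]] = [[382, 762], [−127, −253]].

[[382, 762], [−127, −253]]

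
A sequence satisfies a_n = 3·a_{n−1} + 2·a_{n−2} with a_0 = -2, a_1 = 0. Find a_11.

With companion matrix A = [[3, 2], [1, 0]], [a_n, a_{n−1}]ᵀ = A·[a_{n−1}, a_{n−2}]ᵀ, so [a_11, a_10]ᵀ = A¹⁰·[a_1, a_0]ᵀ.
A¹⁰ = [[283667, 159294], [79647, 44726]], giving [a_11, a_10]ᵀ = [[-318588], [-89452]].

-318588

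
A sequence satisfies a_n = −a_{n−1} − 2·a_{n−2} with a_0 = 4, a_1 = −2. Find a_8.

With companion matrix A = [[−1, −2], [1, 0]], [a_n, a_{n−1}]ᵀ = A·[a_{n−1}, a_{n−2}]ᵀ, so [a_8, a_7]ᵀ = A⁷·[a_1, a_0]ᵀ.
A⁷ = [[3, −14], [7, 10]], giving [a_8, a_7]ᵀ = [[−62], [26]].

−62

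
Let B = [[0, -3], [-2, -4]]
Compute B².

[[6, 12], [8, 22]]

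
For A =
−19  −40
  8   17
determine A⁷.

[[−10939, −21880], [4376, 8753]]

tr A = −2 and det A = −3, so the characteristic polynomial is λ² − (−2)λ + (−3) with roots −3 and 1.
Eigenvectors give P = [[5, −2], [−2, 1]] with P⁻¹ = [[1, 2], [2, 5]], and A = P·diag(−3, 1)·P⁻¹.
Then A⁷ = P·diag(−2187, 1)·P⁻¹ = [[−10935, −2], [4374, 1]] · [[1, 2], [2, 5]] = [[−10939, −21880], [4376, 8753]].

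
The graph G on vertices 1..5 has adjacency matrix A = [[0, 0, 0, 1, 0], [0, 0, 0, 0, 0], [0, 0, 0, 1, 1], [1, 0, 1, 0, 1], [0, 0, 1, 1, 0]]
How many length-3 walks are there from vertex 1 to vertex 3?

The number of length-3 walks from vertex 1 to vertex 3 is entry (1,3) of A^3, where A is the adjacency matrix.
A^2 = [[1, 0, 1, 0, 1], [0, 0, 0, 0, 0], [1, 0, 2, 1, 1], [0, 0, 1, 3, 1], [1, 0, 1, 1, 2]]
A^3 = [[0, 0, 1, 3, 1], [0, 0, 0, 0, 0], [1, 0, 2, 4, 3], [3, 0, 4, 2, 4], [1, 0, 3, 4, 2]]

1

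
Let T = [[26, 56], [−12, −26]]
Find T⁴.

tr T = 0 and det T = −4, so the characteristic polynomial is λ² − (0)λ + (−4) with roots 2 and −2.
Eigenvectors give P = [[7, −2], [−3, 1]] with P⁻¹ = [[1, 2], [3, 7]], and T = P·diag(2, −2)·P⁻¹.
Then T⁴ = P·diag(16, 16)·P⁻¹ = [[112, −32], [−48, 16]] · [[1, 2], [3, 7]] = [[16, 0], [0, 16]].

[[16, 0], [0, 16]]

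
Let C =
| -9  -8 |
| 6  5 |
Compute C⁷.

tr C = -4 and det C = 3, so the characteristic polynomial is λ² − (-4)λ + (3) with roots -1 and -3.
Eigenvectors give P = [[-1, 4], [1, -3]] with P⁻¹ = [[3, 4], [1, 1]], and C = P·diag(-1, -3)·P⁻¹.
Then C⁷ = P·diag(-1, -2187)·P⁻¹ = [[1, -8748], [-1, 6561]] · [[3, 4], [1, 1]] = [[-8745, -8744], [6558, 6557]].

[[-8745, -8744], [6558, 6557]]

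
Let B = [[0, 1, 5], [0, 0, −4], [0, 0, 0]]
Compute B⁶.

B is strictly triangular, hence nilpotent: B³ = 0, so B⁶ = 0.

[[0, 0, 0], [0, 0, 0], [0, 0, 0]]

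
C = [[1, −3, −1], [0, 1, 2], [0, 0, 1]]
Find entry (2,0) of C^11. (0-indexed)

C = I + N where N = [[0, −3, −1], [0, 0, 2], [0, 0, 0]] is strictly upper-triangular, so N^3 = 0.
(I + N)^11 = I + 11·N + 55·N^2 = [[1, −33, −341], [0, 1, 22], [0, 0, 1]].

0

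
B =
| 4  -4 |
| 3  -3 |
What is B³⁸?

[[4, -4], [3, -3]]

B² = B (a projection; rank 1, trace 1), so B³⁸ = B.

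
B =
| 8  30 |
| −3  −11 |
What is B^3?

[[62, 210], [−21, −71]]

tr B = −3 and det B = 2, so the characteristic polynomial is λ² − (−3)λ + (2) with roots −2 and −1.
Eigenvectors give P = [[−3, −10], [1, 3]] with P⁻¹ = [[3, 10], [−1, −3]], and B = P·diag(−2, −1)·P⁻¹.
Then B^3 = P·diag(−8, −1)·P⁻¹ = [[24, 10], [−8, −3]] · [[3, 10], [−1, −3]] = [[62, 210], [−21, −71]].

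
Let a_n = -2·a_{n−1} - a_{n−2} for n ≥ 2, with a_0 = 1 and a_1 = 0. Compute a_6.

-5

With companion matrix B = [[-2, -1], [1, 0]], [a_n, a_{n−1}]ᵀ = B·[a_{n−1}, a_{n−2}]ᵀ, so [a_6, a_5]ᵀ = B⁵·[a_1, a_0]ᵀ.
B⁵ = [[-6, -5], [5, 4]], giving [a_6, a_5]ᵀ = [[-5], [4]].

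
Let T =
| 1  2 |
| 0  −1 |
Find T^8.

T² = I (check: tr T = 0 and det T = −1), so T^8 = I since 8 is even.

[[1, 0], [0, 1]]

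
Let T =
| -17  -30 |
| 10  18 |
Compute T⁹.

tr T = 1 and det T = -6, so the characteristic polynomial is λ² − (1)λ + (-6) with roots -2 and 3.
Eigenvectors give P = [[-2, -3], [1, 2]] with P⁻¹ = [[-2, -3], [1, 2]], and T = P·diag(-2, 3)·P⁻¹.
Then T⁹ = P·diag(-512, 19683)·P⁻¹ = [[1024, -59049], [-512, 39366]] · [[-2, -3], [1, 2]] = [[-61097, -121170], [40390, 80268]].

[[-61097, -121170], [40390, 80268]]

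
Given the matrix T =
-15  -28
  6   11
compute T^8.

tr T = -4 and det T = 3, so the characteristic polynomial is λ² − (-4)λ + (3) with roots -1 and -3.
Eigenvectors give P = [[2, 7], [-1, -3]] with P⁻¹ = [[-3, -7], [1, 2]], and T = P·diag(-1, -3)·P⁻¹.
Then T^8 = P·diag(1, 6561)·P⁻¹ = [[2, 45927], [-1, -19683]] · [[-3, -7], [1, 2]] = [[45921, 91840], [-19680, -39359]].

[[45921, 91840], [-19680, -39359]]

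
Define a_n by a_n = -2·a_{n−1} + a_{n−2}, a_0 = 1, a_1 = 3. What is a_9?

2547

With companion matrix Q = [[-2, 1], [1, 0]], [a_n, a_{n−1}]ᵀ = Q·[a_{n−1}, a_{n−2}]ᵀ, so [a_9, a_8]ᵀ = Q^8·[a_1, a_0]ᵀ.
Q^8 = [[985, -408], [-408, 169]], giving [a_9, a_8]ᵀ = [[2547], [-1055]].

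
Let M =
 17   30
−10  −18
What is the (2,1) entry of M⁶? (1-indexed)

1330

tr M = −1 and det M = −6, so the characteristic polynomial is λ² − (−1)λ + (−6) with roots 2 and −3.
Eigenvectors give P = [[−2, −3], [1, 2]] with P⁻¹ = [[−2, −3], [1, 2]], and M = P·diag(2, −3)·P⁻¹.
Then M⁶ = P·diag(64, 729)·P⁻¹ = [[−128, −2187], [64, 1458]] · [[−2, −3], [1, 2]] = [[−1931, −3990], [1330, 2724]].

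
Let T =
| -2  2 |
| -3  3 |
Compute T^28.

T² = T (a projection; rank 1, trace 1), so T^28 = T.

[[-2, 2], [-3, 3]]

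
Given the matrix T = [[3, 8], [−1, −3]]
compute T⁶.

T² = I (check: tr T = 0 and det T = −1), so T⁶ = I since 6 is even.

[[1, 0], [0, 1]]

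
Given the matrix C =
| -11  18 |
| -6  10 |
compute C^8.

tr C = -1 and det C = -2, so the characteristic polynomial is λ² − (-1)λ + (-2) with roots -2 and 1.
Eigenvectors give P = [[-2, -3], [-1, -2]] with P⁻¹ = [[-2, 3], [1, -2]], and C = P·diag(-2, 1)·P⁻¹.
Then C^8 = P·diag(256, 1)·P⁻¹ = [[-512, -3], [-256, -2]] · [[-2, 3], [1, -2]] = [[1021, -1530], [510, -764]].

[[1021, -1530], [510, -764]]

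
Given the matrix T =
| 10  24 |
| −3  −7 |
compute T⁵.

tr T = 3 and det T = 2, so the characteristic polynomial is λ² − (3)λ + (2) with roots 1 and 2.
Eigenvectors give P = [[−8, −3], [3, 1]] with P⁻¹ = [[1, 3], [−3, −8]], and T = P·diag(1, 2)·P⁻¹.
Then T⁵ = P·diag(1, 32)·P⁻¹ = [[−8, −96], [3, 32]] · [[1, 3], [−3, −8]] = [[280, 744], [−93, −247]].

[[280, 744], [−93, −247]]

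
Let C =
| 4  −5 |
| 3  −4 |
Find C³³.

C² = I (check: tr C = 0 and det C = −1), so C³³ = C since 33 is odd.

[[4, −5], [3, −4]]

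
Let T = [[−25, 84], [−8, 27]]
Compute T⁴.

tr T = 2 and det T = −3, so the characteristic polynomial is λ² − (2)λ + (−3) with roots 3 and −1.
Eigenvectors give P = [[−3, 7], [−1, 2]] with P⁻¹ = [[2, −7], [1, −3]], and T = P·diag(3, −1)·P⁻¹.
Then T⁴ = P·diag(81, 1)·P⁻¹ = [[−243, 7], [−81, 2]] · [[2, −7], [1, −3]] = [[−479, 1680], [−160, 561]].

[[−479, 1680], [−160, 561]]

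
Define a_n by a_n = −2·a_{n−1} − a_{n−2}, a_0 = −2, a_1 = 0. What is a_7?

With companion matrix C = [[−2, −1], [1, 0]], [a_n, a_{n−1}]ᵀ = C·[a_{n−1}, a_{n−2}]ᵀ, so [a_7, a_6]ᵀ = C⁶·[a_1, a_0]ᵀ.
C⁶ = [[7, 6], [−6, −5]], giving [a_7, a_6]ᵀ = [[−12], [10]].

−12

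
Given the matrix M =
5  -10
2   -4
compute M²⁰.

M² = M (a projection; rank 1, trace 1), so M²⁰ = M.

[[5, -10], [2, -4]]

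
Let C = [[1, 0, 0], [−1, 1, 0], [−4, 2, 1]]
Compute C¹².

C = I + N where N = [[0, 0, 0], [−1, 0, 0], [−4, 2, 0]] is strictly lower-triangular, so N³ = 0.
(I + N)¹² = I + 12·N + 66·N² = [[1, 0, 0], [−12, 1, 0], [−180, 24, 1]].

[[1, 0, 0], [−12, 1, 0], [−180, 24, 1]]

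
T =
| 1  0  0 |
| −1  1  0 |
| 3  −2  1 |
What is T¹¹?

T = I + N where N = [[0, 0, 0], [−1, 0, 0], [3, −2, 0]] is strictly lower-triangular, so N³ = 0.
(I + N)¹¹ = I + 11·N + 55·N² = [[1, 0, 0], [−11, 1, 0], [143, −22, 1]].

[[1, 0, 0], [−11, 1, 0], [143, −22, 1]]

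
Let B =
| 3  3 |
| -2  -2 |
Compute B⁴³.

B² = B (a projection; rank 1, trace 1), so B⁴³ = B.

[[3, 3], [-2, -2]]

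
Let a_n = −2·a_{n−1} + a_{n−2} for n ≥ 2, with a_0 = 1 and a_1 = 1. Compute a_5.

With companion matrix C = [[−2, 1], [1, 0]], [a_n, a_{n−1}]ᵀ = C·[a_{n−1}, a_{n−2}]ᵀ, so [a_5, a_4]ᵀ = C^4·[a_1, a_0]ᵀ.
C^4 = [[29, −12], [−12, 5]], giving [a_5, a_4]ᵀ = [[17], [−7]].

17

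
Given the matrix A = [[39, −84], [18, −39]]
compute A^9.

[[255879, −551124], [118098, −255879]]

tr A = 0 and det A = −9, so the characteristic polynomial is λ² − (0)λ + (−9) with roots −3 and 3.
Eigenvectors give P = [[2, 7], [1, 3]] with P⁻¹ = [[−3, 7], [1, −2]], and A = P·diag(−3, 3)·P⁻¹.
Then A^9 = P·diag(−19683, 19683)·P⁻¹ = [[−39366, 137781], [−19683, 59049]] · [[−3, 7], [1, −2]] = [[255879, −551124], [118098, −255879]].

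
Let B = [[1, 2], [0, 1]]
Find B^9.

[[1, 18], [0, 1]]

B = I + N where N = [[0, 2], [0, 0]] is strictly upper-triangular, so N^2 = 0.
(I + N)^9 = I + 9·N = [[1, 18], [0, 1]].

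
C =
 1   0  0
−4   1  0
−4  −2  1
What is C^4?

[[1, 0, 0], [−16, 1, 0], [32, −8, 1]]

C = I + N where N = [[0, 0, 0], [−4, 0, 0], [−4, −2, 0]] is strictly lower-triangular, so N^3 = 0.
(I + N)^4 = I + 4·N + 6·N^2 = [[1, 0, 0], [−16, 1, 0], [32, −8, 1]].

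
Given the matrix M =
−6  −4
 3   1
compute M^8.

tr M = −5 and det M = 6, so the characteristic polynomial is λ² − (−5)λ + (6) with roots −3 and −2.
Eigenvectors give P = [[4, −1], [−3, 1]] with P⁻¹ = [[1, 1], [3, 4]], and M = P·diag(−3, −2)·P⁻¹.
Then M^8 = P·diag(6561, 256)·P⁻¹ = [[26244, −256], [−19683, 256]] · [[1, 1], [3, 4]] = [[25476, 25220], [−18915, −18659]].

[[25476, 25220], [−18915, −18659]]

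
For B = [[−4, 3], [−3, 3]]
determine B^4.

B^2 = [[7, −3], [3, 0]]
B^3 = [[−19, 12], [−12, 9]]
B^4 = [[40, −21], [21, −9]]

[[40, −21], [21, −9]]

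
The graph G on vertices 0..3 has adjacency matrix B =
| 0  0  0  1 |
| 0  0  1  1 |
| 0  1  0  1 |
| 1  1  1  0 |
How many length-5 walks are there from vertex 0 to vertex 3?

The number of length-5 walks from vertex 0 to vertex 3 is entry (0,3) of B⁵, where B is the adjacency matrix.
B² = [[1, 1, 1, 0], [1, 2, 1, 1], [1, 1, 2, 1], [0, 1, 1, 3]]
B³ = [[0, 1, 1, 3], [1, 2, 3, 4], [1, 3, 2, 4], [3, 4, 4, 2]]
B⁴ = [[3, 4, 4, 2], [4, 7, 6, 6], [4, 6, 7, 6], [2, 6, 6, 11]]
B⁵ = [[2, 6, 6, 11], [6, 12, 13, 17], [6, 13, 12, 17], [11, 17, 17, 14]]

11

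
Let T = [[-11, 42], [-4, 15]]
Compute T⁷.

tr T = 4 and det T = 3, so the characteristic polynomial is λ² − (4)λ + (3) with roots 1 and 3.
Eigenvectors give P = [[7, 3], [2, 1]] with P⁻¹ = [[1, -3], [-2, 7]], and T = P·diag(1, 3)·P⁻¹.
Then T⁷ = P·diag(1, 2187)·P⁻¹ = [[7, 6561], [2, 2187]] · [[1, -3], [-2, 7]] = [[-13115, 45906], [-4372, 15303]].

[[-13115, 45906], [-4372, 15303]]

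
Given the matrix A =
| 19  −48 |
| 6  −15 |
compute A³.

[[235, −624], [78, −207]]

tr A = 4 and det A = 3, so the characteristic polynomial is λ² − (4)λ + (3) with roots 1 and 3.
Eigenvectors give P = [[8, −3], [3, −1]] with P⁻¹ = [[−1, 3], [−3, 8]], and A = P·diag(1, 3)·P⁻¹.
Then A³ = P·diag(1, 27)·P⁻¹ = [[8, −81], [3, −27]] · [[−1, 3], [−3, 8]] = [[235, −624], [78, −207]].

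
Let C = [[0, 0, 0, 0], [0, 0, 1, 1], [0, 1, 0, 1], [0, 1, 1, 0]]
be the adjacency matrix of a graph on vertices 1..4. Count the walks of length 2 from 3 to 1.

The number of length-2 walks from vertex 3 to vertex 1 is entry (3,1) of C², where C is the adjacency matrix.
C² = [[0, 0, 0, 0], [0, 2, 1, 1], [0, 1, 2, 1], [0, 1, 1, 2]]

0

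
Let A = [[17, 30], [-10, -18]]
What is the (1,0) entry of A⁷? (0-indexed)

-4630

tr A = -1 and det A = -6, so the characteristic polynomial is λ² − (-1)λ + (-6) with roots 2 and -3.
Eigenvectors give P = [[-2, -3], [1, 2]] with P⁻¹ = [[-2, -3], [1, 2]], and A = P·diag(2, -3)·P⁻¹.
Then A⁷ = P·diag(128, -2187)·P⁻¹ = [[-256, 6561], [128, -4374]] · [[-2, -3], [1, 2]] = [[7073, 13890], [-4630, -9132]].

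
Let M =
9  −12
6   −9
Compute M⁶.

tr M = 0 and det M = −9, so the characteristic polynomial is λ² − (0)λ + (−9) with roots 3 and −3.
Eigenvectors give P = [[2, −1], [1, −1]] with P⁻¹ = [[1, −1], [1, −2]], and M = P·diag(3, −3)·P⁻¹.
Then M⁶ = P·diag(729, 729)·P⁻¹ = [[1458, −729], [729, −729]] · [[1, −1], [1, −2]] = [[729, 0], [0, 729]].

[[729, 0], [0, 729]]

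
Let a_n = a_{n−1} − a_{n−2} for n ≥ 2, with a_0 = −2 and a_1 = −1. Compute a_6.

With companion matrix M = [[1, −1], [1, 0]], [a_n, a_{n−1}]ᵀ = M·[a_{n−1}, a_{n−2}]ᵀ, so [a_6, a_5]ᵀ = M^5·[a_1, a_0]ᵀ.
M^5 = [[0, 1], [−1, 1]], giving [a_6, a_5]ᵀ = [[−2], [−1]].

−2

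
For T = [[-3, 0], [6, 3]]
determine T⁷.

[[-2187, 0], [4374, 2187]]

tr T = 0 and det T = -9, so the characteristic polynomial is λ² − (0)λ + (-9) with roots 3 and -3.
Eigenvectors give P = [[0, -1], [1, 1]] with P⁻¹ = [[1, 1], [-1, 0]], and T = P·diag(3, -3)·P⁻¹.
Then T⁷ = P·diag(2187, -2187)·P⁻¹ = [[0, 2187], [2187, -2187]] · [[1, 1], [-1, 0]] = [[-2187, 0], [4374, 2187]].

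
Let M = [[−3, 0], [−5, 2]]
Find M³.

[[−27, 0], [−35, 8]]

tr M = −1 and det M = −6, so the characteristic polynomial is λ² − (−1)λ + (−6) with roots −3 and 2.
Eigenvectors give P = [[1, 0], [1, 1]] with P⁻¹ = [[1, 0], [−1, 1]], and M = P·diag(−3, 2)·P⁻¹.
Then M³ = P·diag(−27, 8)·P⁻¹ = [[−27, 0], [−27, 8]] · [[1, 0], [−1, 1]] = [[−27, 0], [−35, 8]].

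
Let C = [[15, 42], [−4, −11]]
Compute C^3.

[[183, 546], [−52, −155]]

tr C = 4 and det C = 3, so the characteristic polynomial is λ² − (4)λ + (3) with roots 3 and 1.
Eigenvectors give P = [[7, −3], [−2, 1]] with P⁻¹ = [[1, 3], [2, 7]], and C = P·diag(3, 1)·P⁻¹.
Then C^3 = P·diag(27, 1)·P⁻¹ = [[189, −3], [−54, 1]] · [[1, 3], [2, 7]] = [[183, 546], [−52, −155]].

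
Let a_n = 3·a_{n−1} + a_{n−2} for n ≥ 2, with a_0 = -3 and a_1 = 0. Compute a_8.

With companion matrix B = [[3, 1], [1, 0]], [a_n, a_{n−1}]ᵀ = B·[a_{n−1}, a_{n−2}]ᵀ, so [a_8, a_7]ᵀ = B⁷·[a_1, a_0]ᵀ.
B⁷ = [[3927, 1189], [1189, 360]], giving [a_8, a_7]ᵀ = [[-3567], [-1080]].

-3567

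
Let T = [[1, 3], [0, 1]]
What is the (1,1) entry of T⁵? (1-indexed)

1

T = I + N where N = [[0, 3], [0, 0]] is strictly upper-triangular, so N² = 0.
(I + N)⁵ = I + 5·N = [[1, 15], [0, 1]].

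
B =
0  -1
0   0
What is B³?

B is strictly triangular, hence nilpotent: B² = 0, so B³ = 0.

[[0, 0], [0, 0]]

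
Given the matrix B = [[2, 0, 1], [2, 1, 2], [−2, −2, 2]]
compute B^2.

[[2, −2, 4], [2, −3, 8], [−12, −6, −2]]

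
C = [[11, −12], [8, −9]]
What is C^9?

[[59051, −59052], [39368, −39369]]

tr C = 2 and det C = −3, so the characteristic polynomial is λ² − (2)λ + (−3) with roots 3 and −1.
Eigenvectors give P = [[3, 1], [2, 1]] with P⁻¹ = [[1, −1], [−2, 3]], and C = P·diag(3, −1)·P⁻¹.
Then C^9 = P·diag(19683, −1)·P⁻¹ = [[59049, −1], [39366, −1]] · [[1, −1], [−2, 3]] = [[59051, −59052], [39368, −39369]].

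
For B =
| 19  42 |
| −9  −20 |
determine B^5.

tr B = −1 and det B = −2, so the characteristic polynomial is λ² − (−1)λ + (−2) with roots −2 and 1.
Eigenvectors give P = [[−2, 7], [1, −3]] with P⁻¹ = [[3, 7], [1, 2]], and B = P·diag(−2, 1)·P⁻¹.
Then B^5 = P·diag(−32, 1)·P⁻¹ = [[64, 7], [−32, −3]] · [[3, 7], [1, 2]] = [[199, 462], [−99, −230]].

[[199, 462], [−99, −230]]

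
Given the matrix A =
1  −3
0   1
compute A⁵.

A = I + N where N = [[0, −3], [0, 0]] is strictly upper-triangular, so N² = 0.
(I + N)⁵ = I + 5·N = [[1, −15], [0, 1]].

[[1, −15], [0, 1]]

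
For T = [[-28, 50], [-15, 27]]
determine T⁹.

[[-120658, 201950], [-60585, 101487]]

tr T = -1 and det T = -6, so the characteristic polynomial is λ² − (-1)λ + (-6) with roots 2 and -3.
Eigenvectors give P = [[5, 2], [3, 1]] with P⁻¹ = [[-1, 2], [3, -5]], and T = P·diag(2, -3)·P⁻¹.
Then T⁹ = P·diag(512, -19683)·P⁻¹ = [[2560, -39366], [1536, -19683]] · [[-1, 2], [3, -5]] = [[-120658, 201950], [-60585, 101487]].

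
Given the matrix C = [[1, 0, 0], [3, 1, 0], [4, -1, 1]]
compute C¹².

[[1, 0, 0], [36, 1, 0], [-150, -12, 1]]

C = I + N where N = [[0, 0, 0], [3, 0, 0], [4, -1, 0]] is strictly lower-triangular, so N³ = 0.
(I + N)¹² = I + 12·N + 66·N² = [[1, 0, 0], [36, 1, 0], [-150, -12, 1]].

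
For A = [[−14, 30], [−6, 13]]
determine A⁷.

tr A = −1 and det A = −2, so the characteristic polynomial is λ² − (−1)λ + (−2) with roots −2 and 1.
Eigenvectors give P = [[5, 2], [2, 1]] with P⁻¹ = [[1, −2], [−2, 5]], and A = P·diag(−2, 1)·P⁻¹.
Then A⁷ = P·diag(−128, 1)·P⁻¹ = [[−640, 2], [−256, 1]] · [[1, −2], [−2, 5]] = [[−644, 1290], [−258, 517]].

[[−644, 1290], [−258, 517]]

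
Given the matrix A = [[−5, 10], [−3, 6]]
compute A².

[[−5, 10], [−3, 6]]

A² = A (a projection; rank 1, trace 1), so A² = A.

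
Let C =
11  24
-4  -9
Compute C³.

tr C = 2 and det C = -3, so the characteristic polynomial is λ² − (2)λ + (-3) with roots 3 and -1.
Eigenvectors give P = [[3, 2], [-1, -1]] with P⁻¹ = [[1, 2], [-1, -3]], and C = P·diag(3, -1)·P⁻¹.
Then C³ = P·diag(27, -1)·P⁻¹ = [[81, -2], [-27, 1]] · [[1, 2], [-1, -3]] = [[83, 168], [-28, -57]].

[[83, 168], [-28, -57]]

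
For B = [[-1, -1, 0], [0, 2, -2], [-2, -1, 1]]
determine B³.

[[-5, -5, 4], [8, 14, -18], [-6, -5, 5]]

B² = [[1, -1, 2], [4, 6, -6], [0, -1, 3]]
B³ = [[-5, -5, 4], [8, 14, -18], [-6, -5, 5]]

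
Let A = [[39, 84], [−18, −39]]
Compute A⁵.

tr A = 0 and det A = −9, so the characteristic polynomial is λ² − (0)λ + (−9) with roots 3 and −3.
Eigenvectors give P = [[7, −2], [−3, 1]] with P⁻¹ = [[1, 2], [3, 7]], and A = P·diag(3, −3)·P⁻¹.
Then A⁵ = P·diag(243, −243)·P⁻¹ = [[1701, 486], [−729, −243]] · [[1, 2], [3, 7]] = [[3159, 6804], [−1458, −3159]].

[[3159, 6804], [−1458, −3159]]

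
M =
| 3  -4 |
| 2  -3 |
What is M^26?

[[1, 0], [0, 1]]

M² = I (check: tr M = 0 and det M = -1), so M^26 = I since 26 is even.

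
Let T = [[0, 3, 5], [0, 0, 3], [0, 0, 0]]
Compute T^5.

T is strictly triangular, hence nilpotent: T^3 = 0, so T^5 = 0.

[[0, 0, 0], [0, 0, 0], [0, 0, 0]]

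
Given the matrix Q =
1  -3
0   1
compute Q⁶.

[[1, -18], [0, 1]]

Q = I + N where N = [[0, -3], [0, 0]] is strictly upper-triangular, so N² = 0.
(I + N)⁶ = I + 6·N = [[1, -18], [0, 1]].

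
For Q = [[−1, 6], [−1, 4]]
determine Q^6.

[[−125, 378], [−63, 190]]

tr Q = 3 and det Q = 2, so the characteristic polynomial is λ² − (3)λ + (2) with roots 1 and 2.
Eigenvectors give P = [[3, −2], [1, −1]] with P⁻¹ = [[1, −2], [1, −3]], and Q = P·diag(1, 2)·P⁻¹.
Then Q^6 = P·diag(1, 64)·P⁻¹ = [[3, −128], [1, −64]] · [[1, −2], [1, −3]] = [[−125, 378], [−63, 190]].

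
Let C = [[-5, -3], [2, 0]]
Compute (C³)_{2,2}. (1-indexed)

tr C = -5 and det C = 6, so the characteristic polynomial is λ² − (-5)λ + (6) with roots -3 and -2.
Eigenvectors give P = [[-3, -1], [2, 1]] with P⁻¹ = [[-1, -1], [2, 3]], and C = P·diag(-3, -2)·P⁻¹.
Then C³ = P·diag(-27, -8)·P⁻¹ = [[81, 8], [-54, -8]] · [[-1, -1], [2, 3]] = [[-65, -57], [38, 30]].

30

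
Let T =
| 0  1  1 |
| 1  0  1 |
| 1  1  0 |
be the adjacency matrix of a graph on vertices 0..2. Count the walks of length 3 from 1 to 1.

The number of length-3 walks from vertex 1 to vertex 1 is entry (1,1) of T³, where T is the adjacency matrix.
T² = [[2, 1, 1], [1, 2, 1], [1, 1, 2]]
T³ = [[2, 3, 3], [3, 2, 3], [3, 3, 2]]

2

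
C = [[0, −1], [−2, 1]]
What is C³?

[[2, −3], [−6, 5]]

C² = [[2, −1], [−2, 3]]
C³ = [[2, −3], [−6, 5]]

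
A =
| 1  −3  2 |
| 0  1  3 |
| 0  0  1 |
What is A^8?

A = I + N where N = [[0, −3, 2], [0, 0, 3], [0, 0, 0]] is strictly upper-triangular, so N^3 = 0.
(I + N)^8 = I + 8·N + 28·N^2 = [[1, −24, −236], [0, 1, 24], [0, 0, 1]].

[[1, −24, −236], [0, 1, 24], [0, 0, 1]]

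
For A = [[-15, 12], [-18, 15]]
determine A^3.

tr A = 0 and det A = -9, so the characteristic polynomial is λ² − (0)λ + (-9) with roots 3 and -3.
Eigenvectors give P = [[-2, 1], [-3, 1]] with P⁻¹ = [[1, -1], [3, -2]], and A = P·diag(3, -3)·P⁻¹.
Then A^3 = P·diag(27, -27)·P⁻¹ = [[-54, -27], [-81, -27]] · [[1, -1], [3, -2]] = [[-135, 108], [-162, 135]].

[[-135, 108], [-162, 135]]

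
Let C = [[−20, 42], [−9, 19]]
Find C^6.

[[442, −882], [189, −377]]

tr C = −1 and det C = −2, so the characteristic polynomial is λ² − (−1)λ + (−2) with roots 1 and −2.
Eigenvectors give P = [[2, 7], [1, 3]] with P⁻¹ = [[−3, 7], [1, −2]], and C = P·diag(1, −2)·P⁻¹.
Then C^6 = P·diag(1, 64)·P⁻¹ = [[2, 448], [1, 192]] · [[−3, 7], [1, −2]] = [[442, −882], [189, −377]].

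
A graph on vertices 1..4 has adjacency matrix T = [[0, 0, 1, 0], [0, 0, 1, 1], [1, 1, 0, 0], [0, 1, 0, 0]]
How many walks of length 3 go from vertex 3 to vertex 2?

The number of length-3 walks from vertex 3 to vertex 2 is entry (3,2) of T³, where T is the adjacency matrix.
T² = [[1, 1, 0, 0], [1, 2, 0, 0], [0, 0, 2, 1], [0, 0, 1, 1]]
T³ = [[0, 0, 2, 1], [0, 0, 3, 2], [2, 3, 0, 0], [1, 2, 0, 0]]

3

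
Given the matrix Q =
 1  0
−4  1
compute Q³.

Q = I + N where N = [[0, 0], [−4, 0]] is strictly lower-triangular, so N² = 0.
(I + N)³ = I + 3·N = [[1, 0], [−12, 1]].

[[1, 0], [−12, 1]]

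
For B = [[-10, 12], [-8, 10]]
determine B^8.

[[256, 0], [0, 256]]

tr B = 0 and det B = -4, so the characteristic polynomial is λ² − (0)λ + (-4) with roots -2 and 2.
Eigenvectors give P = [[3, 1], [2, 1]] with P⁻¹ = [[1, -1], [-2, 3]], and B = P·diag(-2, 2)·P⁻¹.
Then B^8 = P·diag(256, 256)·P⁻¹ = [[768, 256], [512, 256]] · [[1, -1], [-2, 3]] = [[256, 0], [0, 256]].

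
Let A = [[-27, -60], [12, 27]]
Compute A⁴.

tr A = 0 and det A = -9, so the characteristic polynomial is λ² − (0)λ + (-9) with roots -3 and 3.
Eigenvectors give P = [[5, -2], [-2, 1]] with P⁻¹ = [[1, 2], [2, 5]], and A = P·diag(-3, 3)·P⁻¹.
Then A⁴ = P·diag(81, 81)·P⁻¹ = [[405, -162], [-162, 81]] · [[1, 2], [2, 5]] = [[81, 0], [0, 81]].

[[81, 0], [0, 81]]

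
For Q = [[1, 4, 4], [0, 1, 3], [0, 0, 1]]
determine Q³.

[[1, 12, 48], [0, 1, 9], [0, 0, 1]]

Q = I + N where N = [[0, 4, 4], [0, 0, 3], [0, 0, 0]] is strictly upper-triangular, so N³ = 0.
(I + N)³ = I + 3·N + 3·N² = [[1, 12, 48], [0, 1, 9], [0, 0, 1]].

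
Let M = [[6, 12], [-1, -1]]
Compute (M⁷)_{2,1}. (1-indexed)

tr M = 5 and det M = 6, so the characteristic polynomial is λ² − (5)λ + (6) with roots 3 and 2.
Eigenvectors give P = [[4, -3], [-1, 1]] with P⁻¹ = [[1, 3], [1, 4]], and M = P·diag(3, 2)·P⁻¹.
Then M⁷ = P·diag(2187, 128)·P⁻¹ = [[8748, -384], [-2187, 128]] · [[1, 3], [1, 4]] = [[8364, 24708], [-2059, -6049]].

-2059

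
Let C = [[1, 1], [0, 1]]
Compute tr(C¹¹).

2

C = I + N where N = [[0, 1], [0, 0]] is strictly upper-triangular, so N² = 0.
(I + N)¹¹ = I + 11·N = [[1, 11], [0, 1]].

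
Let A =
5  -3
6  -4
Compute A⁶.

[[127, -63], [126, -62]]

tr A = 1 and det A = -2, so the characteristic polynomial is λ² − (1)λ + (-2) with roots -1 and 2.
Eigenvectors give P = [[-1, 1], [-2, 1]] with P⁻¹ = [[1, -1], [2, -1]], and A = P·diag(-1, 2)·P⁻¹.
Then A⁶ = P·diag(1, 64)·P⁻¹ = [[-1, 64], [-2, 64]] · [[1, -1], [2, -1]] = [[127, -63], [126, -62]].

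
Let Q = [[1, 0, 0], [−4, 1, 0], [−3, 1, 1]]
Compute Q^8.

[[1, 0, 0], [−32, 1, 0], [−136, 8, 1]]

Q = I + N where N = [[0, 0, 0], [−4, 0, 0], [−3, 1, 0]] is strictly lower-triangular, so N^3 = 0.
(I + N)^8 = I + 8·N + 28·N^2 = [[1, 0, 0], [−32, 1, 0], [−136, 8, 1]].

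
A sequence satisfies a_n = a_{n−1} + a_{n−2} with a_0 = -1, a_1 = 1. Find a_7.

5

With companion matrix M = [[1, 1], [1, 0]], [a_n, a_{n−1}]ᵀ = M·[a_{n−1}, a_{n−2}]ᵀ, so [a_7, a_6]ᵀ = M⁶·[a_1, a_0]ᵀ.
M⁶ = [[13, 8], [8, 5]], giving [a_7, a_6]ᵀ = [[5], [3]].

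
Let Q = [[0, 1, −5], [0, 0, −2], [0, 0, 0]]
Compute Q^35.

Q is strictly triangular, hence nilpotent: Q^3 = 0, so Q^35 = 0.

[[0, 0, 0], [0, 0, 0], [0, 0, 0]]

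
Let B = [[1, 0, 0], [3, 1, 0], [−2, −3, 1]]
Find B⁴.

B = I + N where N = [[0, 0, 0], [3, 0, 0], [−2, −3, 0]] is strictly lower-triangular, so N³ = 0.
(I + N)⁴ = I + 4·N + 6·N² = [[1, 0, 0], [12, 1, 0], [−62, −12, 1]].

[[1, 0, 0], [12, 1, 0], [−62, −12, 1]]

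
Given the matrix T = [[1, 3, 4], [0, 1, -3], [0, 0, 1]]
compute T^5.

T = I + N where N = [[0, 3, 4], [0, 0, -3], [0, 0, 0]] is strictly upper-triangular, so N^3 = 0.
(I + N)^5 = I + 5·N + 10·N^2 = [[1, 15, -70], [0, 1, -15], [0, 0, 1]].

[[1, 15, -70], [0, 1, -15], [0, 0, 1]]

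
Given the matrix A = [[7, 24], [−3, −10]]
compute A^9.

[[4087, 12264], [−1533, −4600]]

tr A = −3 and det A = 2, so the characteristic polynomial is λ² − (−3)λ + (2) with roots −2 and −1.
Eigenvectors give P = [[8, 3], [−3, −1]] with P⁻¹ = [[−1, −3], [3, 8]], and A = P·diag(−2, −1)·P⁻¹.
Then A^9 = P·diag(−512, −1)·P⁻¹ = [[−4096, −3], [1536, 1]] · [[−1, −3], [3, 8]] = [[4087, 12264], [−1533, −4600]].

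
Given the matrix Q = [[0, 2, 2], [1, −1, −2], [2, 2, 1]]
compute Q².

[[6, 2, −2], [−5, −1, 2], [4, 4, 1]]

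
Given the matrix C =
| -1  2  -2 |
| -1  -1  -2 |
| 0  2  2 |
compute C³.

[[9, -6, 6], [3, 9, 6], [0, -6, 0]]

C² = [[-1, -8, -6], [2, -5, 0], [-2, 2, 0]]
C³ = [[9, -6, 6], [3, 9, 6], [0, -6, 0]]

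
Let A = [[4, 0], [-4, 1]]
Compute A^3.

A^2 = [[16, 0], [-20, 1]]
A^3 = [[64, 0], [-84, 1]]

[[64, 0], [-84, 1]]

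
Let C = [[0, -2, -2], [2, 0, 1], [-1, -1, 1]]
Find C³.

[[8, 8, 2], [-7, 5, -6], [0, 4, 9]]

C² = [[-2, 2, -4], [-1, -5, -3], [-3, 1, 2]]
C³ = [[8, 8, 2], [-7, 5, -6], [0, 4, 9]]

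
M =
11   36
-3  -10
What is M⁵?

[[131, 396], [-33, -100]]

tr M = 1 and det M = -2, so the characteristic polynomial is λ² − (1)λ + (-2) with roots -1 and 2.
Eigenvectors give P = [[-3, 4], [1, -1]] with P⁻¹ = [[1, 4], [1, 3]], and M = P·diag(-1, 2)·P⁻¹.
Then M⁵ = P·diag(-1, 32)·P⁻¹ = [[3, 128], [-1, -32]] · [[1, 4], [1, 3]] = [[131, 396], [-33, -100]].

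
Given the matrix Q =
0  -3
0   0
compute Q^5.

[[0, 0], [0, 0]]

Q is strictly triangular, hence nilpotent: Q^2 = 0, so Q^5 = 0.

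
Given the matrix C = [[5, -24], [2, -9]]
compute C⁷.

[[6557, -26232], [2186, -8745]]

tr C = -4 and det C = 3, so the characteristic polynomial is λ² − (-4)λ + (3) with roots -3 and -1.
Eigenvectors give P = [[3, -4], [1, -1]] with P⁻¹ = [[-1, 4], [-1, 3]], and C = P·diag(-3, -1)·P⁻¹.
Then C⁷ = P·diag(-2187, -1)·P⁻¹ = [[-6561, 4], [-2187, 1]] · [[-1, 4], [-1, 3]] = [[6557, -26232], [2186, -8745]].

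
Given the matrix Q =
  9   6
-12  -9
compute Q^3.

tr Q = 0 and det Q = -9, so the characteristic polynomial is λ² − (0)λ + (-9) with roots -3 and 3.
Eigenvectors give P = [[1, 1], [-2, -1]] with P⁻¹ = [[-1, -1], [2, 1]], and Q = P·diag(-3, 3)·P⁻¹.
Then Q^3 = P·diag(-27, 27)·P⁻¹ = [[-27, 27], [54, -27]] · [[-1, -1], [2, 1]] = [[81, 54], [-108, -81]].

[[81, 54], [-108, -81]]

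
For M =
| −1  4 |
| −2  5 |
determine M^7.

tr M = 4 and det M = 3, so the characteristic polynomial is λ² − (4)λ + (3) with roots 3 and 1.
Eigenvectors give P = [[1, 2], [1, 1]] with P⁻¹ = [[−1, 2], [1, −1]], and M = P·diag(3, 1)·P⁻¹.
Then M^7 = P·diag(2187, 1)·P⁻¹ = [[2187, 2], [2187, 1]] · [[−1, 2], [1, −1]] = [[−2185, 4372], [−2186, 4373]].

[[−2185, 4372], [−2186, 4373]]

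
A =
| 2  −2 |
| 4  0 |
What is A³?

A² = [[−4, −4], [8, −8]]
A³ = [[−24, 8], [−16, −16]]

[[−24, 8], [−16, −16]]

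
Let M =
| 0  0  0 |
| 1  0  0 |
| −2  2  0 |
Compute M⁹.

M is strictly triangular, hence nilpotent: M³ = 0, so M⁹ = 0.

[[0, 0, 0], [0, 0, 0], [0, 0, 0]]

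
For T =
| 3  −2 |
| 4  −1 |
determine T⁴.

T² = [[1, −4], [8, −7]]
T³ = [[−13, 2], [−4, −9]]
T⁴ = [[−31, 24], [−48, 17]]

[[−31, 24], [−48, 17]]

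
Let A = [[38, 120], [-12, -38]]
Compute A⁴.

[[16, 0], [0, 16]]

tr A = 0 and det A = -4, so the characteristic polynomial is λ² − (0)λ + (-4) with roots -2 and 2.
Eigenvectors give P = [[-3, 10], [1, -3]] with P⁻¹ = [[3, 10], [1, 3]], and A = P·diag(-2, 2)·P⁻¹.
Then A⁴ = P·diag(16, 16)·P⁻¹ = [[-48, 160], [16, -48]] · [[3, 10], [1, 3]] = [[16, 0], [0, 16]].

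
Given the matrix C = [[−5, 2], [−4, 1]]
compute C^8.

tr C = −4 and det C = 3, so the characteristic polynomial is λ² − (−4)λ + (3) with roots −1 and −3.
Eigenvectors give P = [[1, 1], [2, 1]] with P⁻¹ = [[−1, 1], [2, −1]], and C = P·diag(−1, −3)·P⁻¹.
Then C^8 = P·diag(1, 6561)·P⁻¹ = [[1, 6561], [2, 6561]] · [[−1, 1], [2, −1]] = [[13121, −6560], [13120, −6559]].

[[13121, −6560], [13120, −6559]]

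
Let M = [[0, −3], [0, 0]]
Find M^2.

M is strictly triangular, hence nilpotent: M^2 = 0, so M^2 = 0.

[[0, 0], [0, 0]]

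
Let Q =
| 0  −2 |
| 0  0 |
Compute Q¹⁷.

[[0, 0], [0, 0]]

Q is strictly triangular, hence nilpotent: Q² = 0, so Q¹⁷ = 0.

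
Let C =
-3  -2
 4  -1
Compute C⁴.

[[-127, -48], [96, -79]]

C² = [[1, 8], [-16, -7]]
C³ = [[29, -10], [20, 39]]
C⁴ = [[-127, -48], [96, -79]]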